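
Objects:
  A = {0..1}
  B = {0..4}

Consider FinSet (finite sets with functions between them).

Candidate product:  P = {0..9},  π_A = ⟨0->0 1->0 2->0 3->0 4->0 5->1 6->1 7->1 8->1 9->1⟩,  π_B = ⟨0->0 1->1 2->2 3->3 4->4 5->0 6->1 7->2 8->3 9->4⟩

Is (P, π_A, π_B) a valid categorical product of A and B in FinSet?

Answer: VALID PRODUCT

Trace:
|A|·|B| = 2·5 = 10;  |P| = 10
Check the pairing map k ↦ (π_A(k), π_B(k)):
  0 -> (0,0)
  1 -> (0,1)
  2 -> (0,2)
  3 -> (0,3)
  4 -> (0,4)
  5 -> (1,0)
  6 -> (1,1)
  7 -> (1,2)
  8 -> (1,3)
  9 -> (1,4)
distinct pairs in image: 10 / 10 needed
  → bijection onto A×B; projections well-typed.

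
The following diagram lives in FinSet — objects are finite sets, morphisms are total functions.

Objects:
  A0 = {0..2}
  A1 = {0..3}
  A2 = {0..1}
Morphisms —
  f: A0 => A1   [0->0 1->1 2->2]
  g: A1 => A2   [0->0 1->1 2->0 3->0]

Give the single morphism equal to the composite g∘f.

Answer: [0->0 1->1 2->0]

Derivation:
  0 f=>0 g=>0
  1 f=>1 g=>1
  2 f=>2 g=>0
composite: [0->0 1->1 2->0]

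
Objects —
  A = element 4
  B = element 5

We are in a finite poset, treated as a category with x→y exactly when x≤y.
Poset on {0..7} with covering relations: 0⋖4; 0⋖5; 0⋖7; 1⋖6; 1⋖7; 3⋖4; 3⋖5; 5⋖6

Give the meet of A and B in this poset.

Answer: NO MEET EXISTS

Trace:
Common predecessors of 4,5: {0,3}
  maximal lower bounds 0 and 3 are incomparable: neither 0⊑3 nor 3⊑0
→ no greatest lower bound exists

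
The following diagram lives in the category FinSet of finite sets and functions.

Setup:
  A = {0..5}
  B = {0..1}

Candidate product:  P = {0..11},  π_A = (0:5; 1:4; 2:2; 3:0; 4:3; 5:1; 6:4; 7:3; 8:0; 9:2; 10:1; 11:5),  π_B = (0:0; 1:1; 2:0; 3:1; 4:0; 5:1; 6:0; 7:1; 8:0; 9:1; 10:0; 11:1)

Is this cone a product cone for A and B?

|A|·|B| = 6·2 = 12;  |P| = 12
Check the pairing map k ↦ (π_A(k), π_B(k)):
  0 : (5,0)
  1 : (4,1)
  2 : (2,0)
  3 : (0,1)
  4 : (3,0)
  5 : (1,1)
  6 : (4,0)
  7 : (3,1)
  8 : (0,0)
  9 : (2,1)
  10 : (1,0)
  11 : (5,1)
distinct pairs in image: 12 / 12 needed
  → bijection onto A×B; projections well-typed.

Answer: VALID PRODUCT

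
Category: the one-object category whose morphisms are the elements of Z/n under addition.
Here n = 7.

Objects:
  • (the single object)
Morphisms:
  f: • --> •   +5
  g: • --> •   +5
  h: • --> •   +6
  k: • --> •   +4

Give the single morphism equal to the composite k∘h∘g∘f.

  0 +5≡5 +5≡3 +6≡2 +4≡6  (mod 7)
composite: +6

Answer: +6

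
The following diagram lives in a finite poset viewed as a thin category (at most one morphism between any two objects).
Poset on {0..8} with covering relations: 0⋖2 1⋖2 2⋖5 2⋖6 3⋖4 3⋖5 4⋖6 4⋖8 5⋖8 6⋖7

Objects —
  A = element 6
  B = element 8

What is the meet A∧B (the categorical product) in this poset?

Answer: NO MEET EXISTS

Derivation:
Common predecessors of 6,8: {0,1,2,3,4}
  maximal lower bounds 2 and 4 are incomparable: neither 2⊑4 nor 4⊑2
→ no greatest lower bound exists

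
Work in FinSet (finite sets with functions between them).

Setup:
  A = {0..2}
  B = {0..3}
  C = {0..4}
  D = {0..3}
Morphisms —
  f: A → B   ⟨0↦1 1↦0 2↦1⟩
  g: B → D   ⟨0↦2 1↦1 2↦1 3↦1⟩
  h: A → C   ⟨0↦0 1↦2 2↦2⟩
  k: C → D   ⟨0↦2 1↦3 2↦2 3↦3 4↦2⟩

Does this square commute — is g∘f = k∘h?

1) trace f;g:
  0 f→1 g→1
  1 f→0 g→2
  2 f→1 g→1
  composite₁ = ⟨0↦1 1↦2 2↦1⟩
2) trace h;k:
  0 h→0 k→2
  1 h→2 k→2
  2 h→2 k→2
  composite₂ = ⟨0↦2 1↦2 2↦2⟩
Equal? distinct morphisms ✗

Answer: DOES NOT COMMUTE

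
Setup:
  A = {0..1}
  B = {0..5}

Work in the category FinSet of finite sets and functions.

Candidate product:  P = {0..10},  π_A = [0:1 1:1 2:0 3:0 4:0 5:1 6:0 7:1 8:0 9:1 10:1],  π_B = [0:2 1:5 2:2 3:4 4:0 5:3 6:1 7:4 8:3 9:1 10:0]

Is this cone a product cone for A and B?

|A|·|B| = 2·6 = 12;  |P| = 11
  → cardinalities differ; no bijection possible.

Answer: NOT A VALID PRODUCT — |P|=11 ≠ |A|·|B|=12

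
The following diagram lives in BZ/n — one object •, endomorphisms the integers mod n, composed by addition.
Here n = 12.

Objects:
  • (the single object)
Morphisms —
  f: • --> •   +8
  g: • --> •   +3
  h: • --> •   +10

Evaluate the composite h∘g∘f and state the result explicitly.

  0 +8≡8 +3≡11 +10≡9  (mod 12)
result: +9

Answer: +9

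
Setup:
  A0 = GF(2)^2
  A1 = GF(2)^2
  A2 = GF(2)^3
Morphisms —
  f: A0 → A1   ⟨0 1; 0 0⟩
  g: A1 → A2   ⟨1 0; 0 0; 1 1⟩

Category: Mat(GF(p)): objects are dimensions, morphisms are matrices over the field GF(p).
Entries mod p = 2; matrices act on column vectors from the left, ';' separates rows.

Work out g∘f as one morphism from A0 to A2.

Answer: ⟨0 1; 0 0; 0 1⟩

Work:
  e0=(1,0) f→(0,0) g→(0,0,0)
  e1=(0,1) f→(1,0) g→(1,0,1)
composite: ⟨0 1; 0 0; 0 1⟩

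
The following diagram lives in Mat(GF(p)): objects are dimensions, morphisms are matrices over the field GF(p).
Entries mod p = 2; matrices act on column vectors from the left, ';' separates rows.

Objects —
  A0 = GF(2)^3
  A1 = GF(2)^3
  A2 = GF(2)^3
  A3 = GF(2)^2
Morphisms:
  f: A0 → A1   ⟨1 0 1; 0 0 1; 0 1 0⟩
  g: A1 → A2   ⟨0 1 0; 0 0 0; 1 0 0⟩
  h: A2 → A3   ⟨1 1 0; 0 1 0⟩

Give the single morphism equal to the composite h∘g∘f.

Answer: ⟨0 0 1; 0 0 0⟩

Trace:
  e0=[1,0,0] f→[1,0,0] g→[0,0,1] h→[0,0]
  e1=[0,1,0] f→[0,0,1] g→[0,0,0] h→[0,0]
  e2=[0,0,1] f→[1,1,0] g→[1,0,1] h→[1,0]
⟦path⟧: ⟨0 0 1; 0 0 0⟩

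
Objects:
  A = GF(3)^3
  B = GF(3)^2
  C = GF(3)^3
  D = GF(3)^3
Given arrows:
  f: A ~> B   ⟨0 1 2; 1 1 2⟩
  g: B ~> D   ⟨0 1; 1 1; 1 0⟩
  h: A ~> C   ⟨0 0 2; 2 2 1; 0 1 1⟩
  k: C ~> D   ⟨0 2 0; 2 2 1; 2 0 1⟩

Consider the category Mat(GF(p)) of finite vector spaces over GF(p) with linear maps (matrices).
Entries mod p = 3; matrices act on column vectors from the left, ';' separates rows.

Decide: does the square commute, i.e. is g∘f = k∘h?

Answer: COMMUTES

Trace:
Path 1 = f;g:
  e0=(1,0,0) f~>(0,1) g~>(1,1,0)
  e1=(0,1,0) f~>(1,1) g~>(1,2,1)
  e2=(0,0,1) f~>(2,2) g~>(2,1,2)
  composite₁ = ⟨1 1 2; 1 2 1; 0 1 2⟩
Path 2 = h;k:
  e0=(1,0,0) h~>(0,2,0) k~>(1,1,0)
  e1=(0,1,0) h~>(0,2,1) k~>(1,2,1)
  e2=(0,0,1) h~>(2,1,1) k~>(2,1,2)
  composite₂ = ⟨1 1 2; 1 2 1; 0 1 2⟩
Equal? YES — commutes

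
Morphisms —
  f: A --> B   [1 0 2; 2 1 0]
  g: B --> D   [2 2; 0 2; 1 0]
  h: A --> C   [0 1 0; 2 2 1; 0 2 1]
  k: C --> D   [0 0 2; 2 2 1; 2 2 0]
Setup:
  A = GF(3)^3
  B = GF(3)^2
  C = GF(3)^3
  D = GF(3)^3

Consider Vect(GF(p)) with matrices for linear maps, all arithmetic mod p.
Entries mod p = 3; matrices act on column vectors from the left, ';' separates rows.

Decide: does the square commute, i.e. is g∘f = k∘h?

Along f;g (path 1):
  e0=[1,0,0] f-->[1,2] g-->[0,1,1]
  e1=[0,1,0] f-->[0,1] g-->[2,2,0]
  e2=[0,0,1] f-->[2,0] g-->[1,0,2]
  ⟦path⟧₁ = [0 2 1; 1 2 0; 1 0 2]
Along h;k (path 2):
  e0=[1,0,0] h-->[0,2,0] k-->[0,1,1]
  e1=[0,1,0] h-->[1,2,2] k-->[1,2,0]
  e2=[0,0,1] h-->[0,1,1] k-->[2,0,2]
  ⟦path⟧₂ = [0 1 2; 1 2 0; 1 0 2]
Equal? NO — does not commute

Answer: DOES NOT COMMUTE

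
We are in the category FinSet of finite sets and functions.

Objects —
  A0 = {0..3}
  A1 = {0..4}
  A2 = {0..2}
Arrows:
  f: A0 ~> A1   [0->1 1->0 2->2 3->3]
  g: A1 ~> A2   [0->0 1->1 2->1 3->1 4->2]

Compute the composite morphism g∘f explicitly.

Answer: [0->1 1->0 2->1 3->1]

Trace:
  0 f~>1 g~>1
  1 f~>0 g~>0
  2 f~>2 g~>1
  3 f~>3 g~>1
result: [0->1 1->0 2->1 3->1]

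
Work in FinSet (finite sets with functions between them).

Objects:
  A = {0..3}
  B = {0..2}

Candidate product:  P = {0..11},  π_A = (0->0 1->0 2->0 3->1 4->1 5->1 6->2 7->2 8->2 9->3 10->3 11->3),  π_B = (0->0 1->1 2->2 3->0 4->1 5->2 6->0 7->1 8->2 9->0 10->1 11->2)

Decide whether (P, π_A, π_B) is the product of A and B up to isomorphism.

Answer: VALID PRODUCT

Derivation:
|A|·|B| = 4·3 = 12;  |P| = 12
Check the pairing map k ↦ (π_A(k), π_B(k)):
  0 -> (0,0)
  1 -> (0,1)
  2 -> (0,2)
  3 -> (1,0)
  4 -> (1,1)
  5 -> (1,2)
  6 -> (2,0)
  7 -> (2,1)
  8 -> (2,2)
  9 -> (3,0)
  10 -> (3,1)
  11 -> (3,2)
distinct pairs in image: 12 / 12 needed
  → bijection onto A×B; projections well-typed.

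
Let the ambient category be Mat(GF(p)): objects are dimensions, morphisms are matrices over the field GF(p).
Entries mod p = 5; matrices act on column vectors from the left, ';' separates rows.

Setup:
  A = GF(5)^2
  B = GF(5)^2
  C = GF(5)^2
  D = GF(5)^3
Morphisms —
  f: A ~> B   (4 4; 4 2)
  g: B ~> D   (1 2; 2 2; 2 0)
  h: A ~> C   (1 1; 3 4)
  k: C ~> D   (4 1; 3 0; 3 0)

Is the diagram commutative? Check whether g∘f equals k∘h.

1) trace f;g:
  e0=(1,0) f~>(4,4) g~>(2,1,3)
  e1=(0,1) f~>(4,2) g~>(3,2,3)
  composite₁ = (2 3; 1 2; 3 3)
2) trace h;k:
  e0=(1,0) h~>(1,3) k~>(2,3,3)
  e1=(0,1) h~>(1,4) k~>(3,3,3)
  composite₂ = (2 3; 3 3; 3 3)
Equal? differ; not commutative

Answer: DOES NOT COMMUTE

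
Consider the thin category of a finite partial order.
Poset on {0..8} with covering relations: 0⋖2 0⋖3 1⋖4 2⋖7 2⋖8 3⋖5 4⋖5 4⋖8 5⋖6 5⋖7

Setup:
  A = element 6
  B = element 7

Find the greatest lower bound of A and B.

Common predecessors of 6,7: {0,1,3,4,5}
  0 ⊑ 5
  1 ⊑ 5
  3 ⊑ 5
  4 ⊑ 5
  5 ⊑ 5
glb = 5

Answer: A∧B = 5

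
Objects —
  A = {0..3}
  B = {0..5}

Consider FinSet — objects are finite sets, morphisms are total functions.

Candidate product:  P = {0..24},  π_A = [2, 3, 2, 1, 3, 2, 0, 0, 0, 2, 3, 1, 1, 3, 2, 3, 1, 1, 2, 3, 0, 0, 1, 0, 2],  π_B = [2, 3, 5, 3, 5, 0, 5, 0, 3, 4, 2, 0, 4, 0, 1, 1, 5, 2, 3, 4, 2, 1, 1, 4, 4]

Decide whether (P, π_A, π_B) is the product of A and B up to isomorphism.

|A|·|B| = 4·6 = 24;  |P| = 25
  → cardinalities differ; no bijection possible.

Answer: NOT A VALID PRODUCT — |P|=25 ≠ |A|·|B|=24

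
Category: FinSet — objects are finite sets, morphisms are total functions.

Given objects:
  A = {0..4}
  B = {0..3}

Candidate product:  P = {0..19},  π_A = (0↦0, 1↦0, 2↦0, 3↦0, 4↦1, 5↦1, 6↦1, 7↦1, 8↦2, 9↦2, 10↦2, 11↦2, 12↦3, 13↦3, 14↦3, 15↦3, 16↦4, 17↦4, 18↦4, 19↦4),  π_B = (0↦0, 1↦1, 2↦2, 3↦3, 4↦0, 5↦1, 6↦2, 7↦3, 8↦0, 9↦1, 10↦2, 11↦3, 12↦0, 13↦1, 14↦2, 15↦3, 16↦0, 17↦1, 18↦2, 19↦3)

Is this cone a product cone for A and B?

Answer: VALID PRODUCT

Trace:
|A|·|B| = 5·4 = 20;  |P| = 20
Check the pairing map k ↦ (π_A(k), π_B(k)):
  0 ↦ (0,0)
  1 ↦ (0,1)
  2 ↦ (0,2)
  3 ↦ (0,3)
  4 ↦ (1,0)
  5 ↦ (1,1)
  6 ↦ (1,2)
  7 ↦ (1,3)
  8 ↦ (2,0)
  9 ↦ (2,1)
  10 ↦ (2,2)
  11 ↦ (2,3)
  12 ↦ (3,0)
  13 ↦ (3,1)
  14 ↦ (3,2)
  15 ↦ (3,3)
  16 ↦ (4,0)
  17 ↦ (4,1)
  18 ↦ (4,2)
  19 ↦ (4,3)
distinct pairs in image: 20 / 20 needed
  → bijection onto A×B; projections well-typed.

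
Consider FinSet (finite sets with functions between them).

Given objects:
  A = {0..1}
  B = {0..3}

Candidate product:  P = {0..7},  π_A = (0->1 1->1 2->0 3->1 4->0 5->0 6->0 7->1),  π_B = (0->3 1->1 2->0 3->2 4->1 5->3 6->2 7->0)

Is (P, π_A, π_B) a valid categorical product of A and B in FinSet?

|A|·|B| = 2·4 = 8;  |P| = 8
Check the pairing map k ↦ (π_A(k), π_B(k)):
  0 -> (1,3)
  1 -> (1,1)
  2 -> (0,0)
  3 -> (1,2)
  4 -> (0,1)
  5 -> (0,3)
  6 -> (0,2)
  7 -> (1,0)
distinct pairs in image: 8 / 8 needed
  → bijection onto A×B; projections well-typed.

Answer: VALID PRODUCT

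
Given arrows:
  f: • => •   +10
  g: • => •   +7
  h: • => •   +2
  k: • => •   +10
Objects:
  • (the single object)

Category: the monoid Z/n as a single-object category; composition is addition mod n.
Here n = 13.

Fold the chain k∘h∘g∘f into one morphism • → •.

Answer: +3

Work:
  0 +10≡10 +7≡4 +2≡6 +10≡3  (mod 13)
composite: +3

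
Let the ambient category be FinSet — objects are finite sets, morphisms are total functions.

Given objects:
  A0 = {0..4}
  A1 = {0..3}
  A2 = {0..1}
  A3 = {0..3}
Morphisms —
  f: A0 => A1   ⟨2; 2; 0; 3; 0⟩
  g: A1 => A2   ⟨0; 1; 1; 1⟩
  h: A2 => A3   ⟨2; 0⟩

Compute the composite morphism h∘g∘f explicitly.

Answer: ⟨0; 0; 2; 0; 2⟩

Trace:
  0 f=>2 g=>1 h=>0
  1 f=>2 g=>1 h=>0
  2 f=>0 g=>0 h=>2
  3 f=>3 g=>1 h=>0
  4 f=>0 g=>0 h=>2
⟦path⟧: ⟨0; 0; 2; 0; 2⟩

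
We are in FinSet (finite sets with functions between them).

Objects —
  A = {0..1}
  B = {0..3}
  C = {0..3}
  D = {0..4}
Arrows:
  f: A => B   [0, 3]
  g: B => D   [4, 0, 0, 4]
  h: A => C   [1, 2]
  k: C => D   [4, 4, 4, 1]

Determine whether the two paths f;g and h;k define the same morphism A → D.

1) trace f;g:
  0 f=>0 g=>4
  1 f=>3 g=>4
  composite₁ = [4, 4]
2) trace h;k:
  0 h=>1 k=>4
  1 h=>2 k=>4
  composite₂ = [4, 4]
Equal? YES — commutes

Answer: COMMUTES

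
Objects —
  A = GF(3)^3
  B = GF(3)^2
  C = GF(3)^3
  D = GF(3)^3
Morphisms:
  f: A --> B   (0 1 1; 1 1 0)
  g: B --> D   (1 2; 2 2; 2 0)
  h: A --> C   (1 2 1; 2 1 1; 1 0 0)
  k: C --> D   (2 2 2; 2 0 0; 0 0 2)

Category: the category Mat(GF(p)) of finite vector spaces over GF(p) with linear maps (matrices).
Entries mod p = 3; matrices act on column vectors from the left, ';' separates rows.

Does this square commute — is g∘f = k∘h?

Answer: DOES NOT COMMUTE

Trace:
Along f;g (path 1):
  e0=[1,0,0] f-->[0,1] g-->[2,2,0]
  e1=[0,1,0] f-->[1,1] g-->[0,1,2]
  e2=[0,0,1] f-->[1,0] g-->[1,2,2]
  ⟦path⟧₁ = (2 0 1; 2 1 2; 0 2 2)
Along h;k (path 2):
  e0=[1,0,0] h-->[1,2,1] k-->[2,2,2]
  e1=[0,1,0] h-->[2,1,0] k-->[0,1,0]
  e2=[0,0,1] h-->[1,1,0] k-->[1,2,0]
  ⟦path⟧₂ = (2 0 1; 2 1 2; 2 0 0)
Equal? differ; not commutative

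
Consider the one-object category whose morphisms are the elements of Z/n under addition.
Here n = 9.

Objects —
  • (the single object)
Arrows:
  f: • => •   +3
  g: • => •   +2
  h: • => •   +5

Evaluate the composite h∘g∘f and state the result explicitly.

  0 +3≡3 +2≡5 +5≡1  (mod 9)
⟦path⟧: +1

Answer: +1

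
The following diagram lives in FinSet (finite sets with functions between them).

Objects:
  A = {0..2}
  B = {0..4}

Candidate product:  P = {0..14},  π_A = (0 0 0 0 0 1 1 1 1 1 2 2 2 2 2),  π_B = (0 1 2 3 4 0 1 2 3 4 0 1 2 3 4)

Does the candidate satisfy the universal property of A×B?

Answer: VALID PRODUCT

Work:
|A|·|B| = 3·5 = 15;  |P| = 15
Check the pairing map k ↦ (π_A(k), π_B(k)):
  0 ↦ (0,0)
  1 ↦ (0,1)
  2 ↦ (0,2)
  3 ↦ (0,3)
  4 ↦ (0,4)
  5 ↦ (1,0)
  6 ↦ (1,1)
  7 ↦ (1,2)
  8 ↦ (1,3)
  9 ↦ (1,4)
  10 ↦ (2,0)
  11 ↦ (2,1)
  12 ↦ (2,2)
  13 ↦ (2,3)
  14 ↦ (2,4)
distinct pairs in image: 15 / 15 needed
  → bijection onto A×B; projections well-typed.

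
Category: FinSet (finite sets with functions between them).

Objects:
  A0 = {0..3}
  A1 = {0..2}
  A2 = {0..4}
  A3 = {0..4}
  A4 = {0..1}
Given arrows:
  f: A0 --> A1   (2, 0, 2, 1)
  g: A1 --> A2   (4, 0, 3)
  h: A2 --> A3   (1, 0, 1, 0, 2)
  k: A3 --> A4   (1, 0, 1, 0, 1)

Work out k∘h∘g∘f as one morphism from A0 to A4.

  0 f-->2 g-->3 h-->0 k-->1
  1 f-->0 g-->4 h-->2 k-->1
  2 f-->2 g-->3 h-->0 k-->1
  3 f-->1 g-->0 h-->1 k-->0
result: (1, 1, 1, 0)

Answer: (1, 1, 1, 0)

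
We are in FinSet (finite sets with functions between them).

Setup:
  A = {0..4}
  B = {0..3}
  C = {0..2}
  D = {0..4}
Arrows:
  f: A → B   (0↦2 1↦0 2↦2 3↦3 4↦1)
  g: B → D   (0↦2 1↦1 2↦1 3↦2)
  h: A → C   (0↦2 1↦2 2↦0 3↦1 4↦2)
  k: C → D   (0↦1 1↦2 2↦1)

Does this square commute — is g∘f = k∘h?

1) trace f;g:
  0 f→2 g→1
  1 f→0 g→2
  2 f→2 g→1
  3 f→3 g→2
  4 f→1 g→1
  composite₁ = (0↦1 1↦2 2↦1 3↦2 4↦1)
2) trace h;k:
  0 h→2 k→1
  1 h→2 k→1
  2 h→0 k→1
  3 h→1 k→2
  4 h→2 k→1
  composite₂ = (0↦1 1↦1 2↦1 3↦2 4↦1)
Equal? NO — does not commute

Answer: DOES NOT COMMUTE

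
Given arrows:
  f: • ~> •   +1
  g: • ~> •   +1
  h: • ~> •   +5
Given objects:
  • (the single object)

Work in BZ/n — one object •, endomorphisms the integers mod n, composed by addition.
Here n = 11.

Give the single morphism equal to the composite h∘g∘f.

Answer: +7

Derivation:
  0 +1≡1 +1≡2 +5≡7  (mod 11)
result: +7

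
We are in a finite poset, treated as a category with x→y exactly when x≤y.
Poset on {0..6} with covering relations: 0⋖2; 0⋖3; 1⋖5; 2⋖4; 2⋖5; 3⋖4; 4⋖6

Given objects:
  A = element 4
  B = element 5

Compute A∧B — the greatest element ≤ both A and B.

Lower bounds of A=4 and B=5: {0,2}
  0 ≤ 2
  2 ≤ 2
glb = 2

Answer: A∧B = 2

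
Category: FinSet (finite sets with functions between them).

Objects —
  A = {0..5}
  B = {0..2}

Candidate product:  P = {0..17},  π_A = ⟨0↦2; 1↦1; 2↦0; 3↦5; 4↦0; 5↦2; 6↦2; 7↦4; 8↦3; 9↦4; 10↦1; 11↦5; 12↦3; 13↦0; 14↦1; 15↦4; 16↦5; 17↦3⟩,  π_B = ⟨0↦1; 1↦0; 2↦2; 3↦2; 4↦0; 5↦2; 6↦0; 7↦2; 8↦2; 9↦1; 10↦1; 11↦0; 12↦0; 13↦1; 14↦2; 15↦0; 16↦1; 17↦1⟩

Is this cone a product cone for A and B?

|A|·|B| = 6·3 = 18;  |P| = 18
Check the pairing map k ↦ (π_A(k), π_B(k)):
  0 ↦ (2,1)
  1 ↦ (1,0)
  2 ↦ (0,2)
  3 ↦ (5,2)
  4 ↦ (0,0)
  5 ↦ (2,2)
  6 ↦ (2,0)
  7 ↦ (4,2)
  8 ↦ (3,2)
  9 ↦ (4,1)
  10 ↦ (1,1)
  11 ↦ (5,0)
  12 ↦ (3,0)
  13 ↦ (0,1)
  14 ↦ (1,2)
  15 ↦ (4,0)
  16 ↦ (5,1)
  17 ↦ (3,1)
distinct pairs in image: 18 / 18 needed
  → bijection onto A×B; projections well-typed.

Answer: VALID PRODUCT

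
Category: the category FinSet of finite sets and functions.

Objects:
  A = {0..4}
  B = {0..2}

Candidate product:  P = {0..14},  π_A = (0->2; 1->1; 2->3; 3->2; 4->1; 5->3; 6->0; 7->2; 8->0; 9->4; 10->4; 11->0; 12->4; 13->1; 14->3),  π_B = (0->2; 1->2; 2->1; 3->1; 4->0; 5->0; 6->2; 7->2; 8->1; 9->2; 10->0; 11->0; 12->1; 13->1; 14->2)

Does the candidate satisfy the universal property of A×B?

Answer: NOT A VALID PRODUCT — duplicate pair at indices 7,0

Work:
|A|·|B| = 5·3 = 15;  |P| = 15
Check the pairing map k ↦ (π_A(k), π_B(k)):
  0 -> (2,2)
  1 -> (1,2)
  2 -> (3,1)
  3 -> (2,1)
  4 -> (1,0)
  5 -> (3,0)
  6 -> (0,2)
  7 -> (2,2)  ✗ repeats pair of k=0
  8 -> (0,1)
  9 -> (4,2)
  10 -> (4,0)
  11 -> (0,0)
  12 -> (4,1)
  13 -> (1,1)
  14 -> (3,2)
distinct pairs in image: 14 / 15 needed
  → (2,2) hit at k=0 and k=7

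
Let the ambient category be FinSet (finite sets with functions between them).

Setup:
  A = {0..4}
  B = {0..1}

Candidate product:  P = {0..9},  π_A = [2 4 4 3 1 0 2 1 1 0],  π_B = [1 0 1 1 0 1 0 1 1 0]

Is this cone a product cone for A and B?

|A|·|B| = 5·2 = 10;  |P| = 10
Check the pairing map k ↦ (π_A(k), π_B(k)):
  0 : (2,1)
  1 : (4,0)
  2 : (4,1)
  3 : (3,1)
  4 : (1,0)
  5 : (0,1)
  6 : (2,0)
  7 : (1,1)
  8 : (1,1)  ✗ repeats pair of k=7
  9 : (0,0)
distinct pairs in image: 9 / 10 needed
  → (1,1) hit at k=7 and k=8

Answer: NOT A VALID PRODUCT — duplicate pair at indices 8,7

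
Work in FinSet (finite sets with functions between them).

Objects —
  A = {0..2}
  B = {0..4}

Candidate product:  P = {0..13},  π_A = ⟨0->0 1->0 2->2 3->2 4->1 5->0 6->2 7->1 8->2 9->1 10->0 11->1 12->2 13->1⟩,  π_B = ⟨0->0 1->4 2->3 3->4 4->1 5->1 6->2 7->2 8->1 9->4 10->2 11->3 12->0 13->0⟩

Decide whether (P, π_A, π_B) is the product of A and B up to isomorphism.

|A|·|B| = 3·5 = 15;  |P| = 14
  → cardinalities differ; no bijection possible.

Answer: NOT A VALID PRODUCT — |P|=14 ≠ |A|·|B|=15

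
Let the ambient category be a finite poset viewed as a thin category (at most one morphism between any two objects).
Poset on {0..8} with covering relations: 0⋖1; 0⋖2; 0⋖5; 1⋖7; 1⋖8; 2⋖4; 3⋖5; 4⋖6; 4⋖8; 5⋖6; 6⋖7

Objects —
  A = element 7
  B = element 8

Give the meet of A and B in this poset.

Lower bounds of A=7 and B=8: {0,1,2,4}
  maximal lower bounds 1 and 4 are incomparable: neither 1≤4 nor 4≤1
→ no greatest lower bound exists

Answer: NO MEET EXISTS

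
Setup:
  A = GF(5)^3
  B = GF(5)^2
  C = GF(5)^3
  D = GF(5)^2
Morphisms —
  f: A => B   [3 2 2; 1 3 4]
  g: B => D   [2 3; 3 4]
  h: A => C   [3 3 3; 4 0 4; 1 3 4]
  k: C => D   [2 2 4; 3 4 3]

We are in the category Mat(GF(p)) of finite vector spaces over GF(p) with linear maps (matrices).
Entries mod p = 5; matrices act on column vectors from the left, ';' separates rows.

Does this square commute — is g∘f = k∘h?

Answer: DOES NOT COMMUTE

Trace:
1) trace f;g:
  e0=(1,0,0) f=>(3,1) g=>(4,3)
  e1=(0,1,0) f=>(2,3) g=>(3,3)
  e2=(0,0,1) f=>(2,4) g=>(1,2)
  ⟦path⟧₁ = [4 3 1; 3 3 2]
2) trace h;k:
  e0=(1,0,0) h=>(3,4,1) k=>(3,3)
  e1=(0,1,0) h=>(3,0,3) k=>(3,3)
  e2=(0,0,1) h=>(3,4,4) k=>(0,2)
  ⟦path⟧₂ = [3 3 0; 3 3 2]
Equal? distinct morphisms ✗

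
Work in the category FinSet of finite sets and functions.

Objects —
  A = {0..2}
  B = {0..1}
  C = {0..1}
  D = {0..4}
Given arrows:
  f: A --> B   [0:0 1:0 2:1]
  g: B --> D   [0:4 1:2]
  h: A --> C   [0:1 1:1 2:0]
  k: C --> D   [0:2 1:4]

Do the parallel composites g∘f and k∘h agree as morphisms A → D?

Path 1 = f;g:
  0 f-->0 g-->4
  1 f-->0 g-->4
  2 f-->1 g-->2
  composite₁ = [0:4 1:4 2:2]
Path 2 = h;k:
  0 h-->1 k-->4
  1 h-->1 k-->4
  2 h-->0 k-->2
  composite₂ = [0:4 1:4 2:2]
Equal? equal; square commutes

Answer: COMMUTES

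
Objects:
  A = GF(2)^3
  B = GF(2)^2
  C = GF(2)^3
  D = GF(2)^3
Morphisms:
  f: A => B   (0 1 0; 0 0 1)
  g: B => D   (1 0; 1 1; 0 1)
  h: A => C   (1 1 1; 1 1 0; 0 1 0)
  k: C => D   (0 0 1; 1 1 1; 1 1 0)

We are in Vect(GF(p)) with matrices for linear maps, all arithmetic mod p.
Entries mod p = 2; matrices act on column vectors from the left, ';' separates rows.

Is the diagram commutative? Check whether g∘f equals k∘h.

Path 1 = f;g:
  e0=⟨1,0,0⟩ f=>⟨0,0⟩ g=>⟨0,0,0⟩
  e1=⟨0,1,0⟩ f=>⟨1,0⟩ g=>⟨1,1,0⟩
  e2=⟨0,0,1⟩ f=>⟨0,1⟩ g=>⟨0,1,1⟩
  ⟦path⟧₁ = (0 1 0; 0 1 1; 0 0 1)
Path 2 = h;k:
  e0=⟨1,0,0⟩ h=>⟨1,1,0⟩ k=>⟨0,0,0⟩
  e1=⟨0,1,0⟩ h=>⟨1,1,1⟩ k=>⟨1,1,0⟩
  e2=⟨0,0,1⟩ h=>⟨1,0,0⟩ k=>⟨0,1,1⟩
  ⟦path⟧₂ = (0 1 0; 0 1 1; 0 0 1)
Equal? same morphism ✓

Answer: COMMUTES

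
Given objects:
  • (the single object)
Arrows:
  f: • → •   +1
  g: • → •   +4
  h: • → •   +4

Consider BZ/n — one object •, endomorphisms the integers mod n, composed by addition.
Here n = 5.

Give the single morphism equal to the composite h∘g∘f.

Answer: +4

Work:
  0 +1≡1 +4≡0 +4≡4  (mod 5)
result: +4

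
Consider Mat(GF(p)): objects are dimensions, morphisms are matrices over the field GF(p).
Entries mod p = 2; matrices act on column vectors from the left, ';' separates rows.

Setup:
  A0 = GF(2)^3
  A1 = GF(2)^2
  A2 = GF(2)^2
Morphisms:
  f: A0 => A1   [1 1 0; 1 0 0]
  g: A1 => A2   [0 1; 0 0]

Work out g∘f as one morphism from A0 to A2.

  e0=[1,0,0] f=>[1,1] g=>[1,0]
  e1=[0,1,0] f=>[1,0] g=>[0,0]
  e2=[0,0,1] f=>[0,0] g=>[0,0]
⟦path⟧: [1 0 0; 0 0 0]

Answer: [1 0 0; 0 0 0]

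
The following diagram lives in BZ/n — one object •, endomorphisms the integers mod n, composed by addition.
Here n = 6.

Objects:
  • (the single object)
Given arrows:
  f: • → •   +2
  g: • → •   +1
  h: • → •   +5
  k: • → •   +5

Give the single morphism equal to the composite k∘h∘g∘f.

  0 +2≡2 +1≡3 +5≡2 +5≡1  (mod 6)
⟦path⟧: +1

Answer: +1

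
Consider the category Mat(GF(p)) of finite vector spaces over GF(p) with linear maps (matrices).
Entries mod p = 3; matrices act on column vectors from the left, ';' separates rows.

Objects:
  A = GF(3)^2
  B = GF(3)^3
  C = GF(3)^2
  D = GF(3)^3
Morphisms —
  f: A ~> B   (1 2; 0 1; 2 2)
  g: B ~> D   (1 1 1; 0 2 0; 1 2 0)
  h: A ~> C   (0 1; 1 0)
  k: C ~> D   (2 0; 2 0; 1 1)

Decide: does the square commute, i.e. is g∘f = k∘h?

Along f;g (path 1):
  e0=[1,0] f~>[1,0,2] g~>[0,0,1]
  e1=[0,1] f~>[2,1,2] g~>[2,2,1]
  result₁ = (0 2; 0 2; 1 1)
Along h;k (path 2):
  e0=[1,0] h~>[0,1] k~>[0,0,1]
  e1=[0,1] h~>[1,0] k~>[2,2,1]
  result₂ = (0 2; 0 2; 1 1)
Equal? same morphism ✓

Answer: COMMUTES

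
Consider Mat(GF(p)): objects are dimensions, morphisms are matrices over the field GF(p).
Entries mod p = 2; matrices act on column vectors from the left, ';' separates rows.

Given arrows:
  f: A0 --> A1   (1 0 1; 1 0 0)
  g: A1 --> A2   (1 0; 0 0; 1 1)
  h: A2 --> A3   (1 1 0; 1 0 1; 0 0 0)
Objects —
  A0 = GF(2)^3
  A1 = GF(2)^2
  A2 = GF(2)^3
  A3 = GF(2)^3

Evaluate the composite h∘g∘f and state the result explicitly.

Answer: (1 0 1; 1 0 0; 0 0 0)

Derivation:
  e0=⟨1,0,0⟩ f-->⟨1,1⟩ g-->⟨1,0,0⟩ h-->⟨1,1,0⟩
  e1=⟨0,1,0⟩ f-->⟨0,0⟩ g-->⟨0,0,0⟩ h-->⟨0,0,0⟩
  e2=⟨0,0,1⟩ f-->⟨1,0⟩ g-->⟨1,0,1⟩ h-->⟨1,0,0⟩
result: (1 0 1; 1 0 0; 0 0 0)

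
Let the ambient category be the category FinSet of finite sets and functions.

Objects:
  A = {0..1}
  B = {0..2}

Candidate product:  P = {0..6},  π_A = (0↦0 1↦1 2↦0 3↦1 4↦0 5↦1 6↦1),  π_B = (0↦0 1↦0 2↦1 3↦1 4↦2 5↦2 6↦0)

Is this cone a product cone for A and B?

Answer: NOT A VALID PRODUCT — |P|=7 ≠ |A|·|B|=6

Derivation:
|A|·|B| = 2·3 = 6;  |P| = 7
  → cardinalities differ; no bijection possible.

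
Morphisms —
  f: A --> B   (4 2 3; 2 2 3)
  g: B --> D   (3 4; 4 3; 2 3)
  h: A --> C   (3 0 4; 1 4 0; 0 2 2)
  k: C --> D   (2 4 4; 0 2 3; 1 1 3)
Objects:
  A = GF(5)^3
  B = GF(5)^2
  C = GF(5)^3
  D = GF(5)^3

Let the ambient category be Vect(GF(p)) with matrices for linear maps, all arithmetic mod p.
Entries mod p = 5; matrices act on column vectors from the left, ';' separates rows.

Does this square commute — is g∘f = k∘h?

Answer: COMMUTES

Derivation:
Along f;g (path 1):
  e0=(1,0,0) f-->(4,2) g-->(0,2,4)
  e1=(0,1,0) f-->(2,2) g-->(4,4,0)
  e2=(0,0,1) f-->(3,3) g-->(1,1,0)
  ⟦path⟧₁ = (0 4 1; 2 4 1; 4 0 0)
Along h;k (path 2):
  e0=(1,0,0) h-->(3,1,0) k-->(0,2,4)
  e1=(0,1,0) h-->(0,4,2) k-->(4,4,0)
  e2=(0,0,1) h-->(4,0,2) k-->(1,1,0)
  ⟦path⟧₂ = (0 4 1; 2 4 1; 4 0 0)
Equal? same morphism ✓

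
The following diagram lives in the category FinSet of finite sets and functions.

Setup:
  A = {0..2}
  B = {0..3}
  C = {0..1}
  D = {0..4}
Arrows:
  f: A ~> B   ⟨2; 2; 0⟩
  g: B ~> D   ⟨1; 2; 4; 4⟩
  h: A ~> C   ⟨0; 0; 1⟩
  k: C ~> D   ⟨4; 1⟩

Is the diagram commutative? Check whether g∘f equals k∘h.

Path 1 = f;g:
  0 f~>2 g~>4
  1 f~>2 g~>4
  2 f~>0 g~>1
  composite₁ = ⟨4; 4; 1⟩
Path 2 = h;k:
  0 h~>0 k~>4
  1 h~>0 k~>4
  2 h~>1 k~>1
  composite₂ = ⟨4; 4; 1⟩
Equal? YES — commutes

Answer: COMMUTES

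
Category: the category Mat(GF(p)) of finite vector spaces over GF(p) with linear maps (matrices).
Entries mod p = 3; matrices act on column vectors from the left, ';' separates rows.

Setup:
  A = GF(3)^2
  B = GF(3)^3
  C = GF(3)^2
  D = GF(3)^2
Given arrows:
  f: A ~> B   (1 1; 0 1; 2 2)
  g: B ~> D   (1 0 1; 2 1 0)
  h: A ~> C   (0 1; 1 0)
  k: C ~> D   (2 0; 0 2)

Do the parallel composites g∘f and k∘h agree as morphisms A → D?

Answer: DOES NOT COMMUTE

Derivation:
Along f;g (path 1):
  e0=⟨1,0⟩ f~>⟨1,0,2⟩ g~>⟨0,2⟩
  e1=⟨0,1⟩ f~>⟨1,1,2⟩ g~>⟨0,0⟩
  result₁ = (0 0; 2 0)
Along h;k (path 2):
  e0=⟨1,0⟩ h~>⟨0,1⟩ k~>⟨0,2⟩
  e1=⟨0,1⟩ h~>⟨1,0⟩ k~>⟨2,0⟩
  result₂ = (0 2; 2 0)
Equal? differ; not commutative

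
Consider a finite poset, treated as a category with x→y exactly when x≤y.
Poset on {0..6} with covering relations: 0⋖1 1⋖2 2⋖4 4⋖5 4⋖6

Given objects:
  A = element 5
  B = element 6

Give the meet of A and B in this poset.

Lower bounds of A=5 and B=6: {0,1,2,4}
  0 ⊑ 4
  1 ⊑ 4
  2 ⊑ 4
  4 ⊑ 4
glb = 4

Answer: A∧B = 4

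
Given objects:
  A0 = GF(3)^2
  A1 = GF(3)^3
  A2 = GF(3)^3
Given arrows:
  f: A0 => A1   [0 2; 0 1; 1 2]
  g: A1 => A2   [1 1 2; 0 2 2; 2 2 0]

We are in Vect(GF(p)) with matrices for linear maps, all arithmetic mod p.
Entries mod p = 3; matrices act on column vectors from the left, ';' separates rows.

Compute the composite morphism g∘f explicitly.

  e0=⟨1,0⟩ f=>⟨0,0,1⟩ g=>⟨2,2,0⟩
  e1=⟨0,1⟩ f=>⟨2,1,2⟩ g=>⟨1,0,0⟩
composite: [2 1; 2 0; 0 0]

Answer: [2 1; 2 0; 0 0]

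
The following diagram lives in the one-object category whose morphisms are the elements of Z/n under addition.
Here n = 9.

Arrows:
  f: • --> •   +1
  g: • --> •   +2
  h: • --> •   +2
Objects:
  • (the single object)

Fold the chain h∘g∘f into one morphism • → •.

Answer: +5

Trace:
  0 +1≡1 +2≡3 +2≡5  (mod 9)
composite: +5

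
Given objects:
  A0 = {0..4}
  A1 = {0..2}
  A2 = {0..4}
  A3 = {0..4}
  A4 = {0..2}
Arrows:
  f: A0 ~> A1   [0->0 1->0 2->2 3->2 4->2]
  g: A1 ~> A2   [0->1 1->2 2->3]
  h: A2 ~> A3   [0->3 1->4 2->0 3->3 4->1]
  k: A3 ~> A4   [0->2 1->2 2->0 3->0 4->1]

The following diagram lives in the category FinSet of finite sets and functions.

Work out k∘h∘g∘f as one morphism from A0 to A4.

Answer: [0->1 1->1 2->0 3->0 4->0]

Trace:
  0 f~>0 g~>1 h~>4 k~>1
  1 f~>0 g~>1 h~>4 k~>1
  2 f~>2 g~>3 h~>3 k~>0
  3 f~>2 g~>3 h~>3 k~>0
  4 f~>2 g~>3 h~>3 k~>0
result: [0->1 1->1 2->0 3->0 4->0]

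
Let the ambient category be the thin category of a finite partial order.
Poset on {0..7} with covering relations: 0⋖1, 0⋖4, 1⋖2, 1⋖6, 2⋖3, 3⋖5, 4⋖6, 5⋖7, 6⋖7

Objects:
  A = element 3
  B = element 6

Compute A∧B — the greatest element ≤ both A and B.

Lower bounds of A=3 and B=6: {0,1}
  0 <= 1
  1 <= 1
glb = 1

Answer: A∧B = 1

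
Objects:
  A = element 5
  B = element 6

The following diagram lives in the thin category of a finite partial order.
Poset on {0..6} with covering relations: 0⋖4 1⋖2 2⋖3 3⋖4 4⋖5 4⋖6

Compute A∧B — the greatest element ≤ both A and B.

{x : x⊑A ∧ x⊑B} = {0,1,2,3,4}  (A=5, B=6)
  0 ⊑ 4
  1 ⊑ 4
  2 ⊑ 4
  3 ⊑ 4
  4 ⊑ 4
glb = 4

Answer: A∧B = 4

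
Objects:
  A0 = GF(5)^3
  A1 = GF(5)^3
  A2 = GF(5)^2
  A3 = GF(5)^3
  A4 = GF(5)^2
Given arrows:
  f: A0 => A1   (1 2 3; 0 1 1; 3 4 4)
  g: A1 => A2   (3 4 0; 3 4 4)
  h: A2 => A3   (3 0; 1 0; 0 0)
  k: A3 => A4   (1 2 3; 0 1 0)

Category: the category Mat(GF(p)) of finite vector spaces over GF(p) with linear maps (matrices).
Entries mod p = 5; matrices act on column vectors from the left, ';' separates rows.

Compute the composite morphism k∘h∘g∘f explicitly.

  e0=⟨1,0,0⟩ f=>⟨1,0,3⟩ g=>⟨3,0⟩ h=>⟨4,3,0⟩ k=>⟨0,3⟩
  e1=⟨0,1,0⟩ f=>⟨2,1,4⟩ g=>⟨0,1⟩ h=>⟨0,0,0⟩ k=>⟨0,0⟩
  e2=⟨0,0,1⟩ f=>⟨3,1,4⟩ g=>⟨3,4⟩ h=>⟨4,3,0⟩ k=>⟨0,3⟩
composite: (0 0 0; 3 0 3)

Answer: (0 0 0; 3 0 3)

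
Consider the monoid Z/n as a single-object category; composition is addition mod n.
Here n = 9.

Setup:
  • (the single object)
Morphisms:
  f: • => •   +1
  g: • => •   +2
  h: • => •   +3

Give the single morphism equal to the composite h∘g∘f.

Answer: +6

Derivation:
  0 +1≡1 +2≡3 +3≡6  (mod 9)
⟦path⟧: +6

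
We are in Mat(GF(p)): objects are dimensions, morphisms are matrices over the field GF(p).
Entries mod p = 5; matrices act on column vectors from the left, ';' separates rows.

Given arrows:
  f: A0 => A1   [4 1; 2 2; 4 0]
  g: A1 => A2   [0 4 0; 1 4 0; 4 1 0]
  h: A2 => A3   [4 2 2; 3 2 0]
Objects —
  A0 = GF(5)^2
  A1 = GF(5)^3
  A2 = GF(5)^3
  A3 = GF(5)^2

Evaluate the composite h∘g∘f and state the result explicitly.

  e0=(1,0) f=>(4,2,4) g=>(3,2,3) h=>(2,3)
  e1=(0,1) f=>(1,2,0) g=>(3,4,1) h=>(2,2)
⟦path⟧: [2 2; 3 2]

Answer: [2 2; 3 2]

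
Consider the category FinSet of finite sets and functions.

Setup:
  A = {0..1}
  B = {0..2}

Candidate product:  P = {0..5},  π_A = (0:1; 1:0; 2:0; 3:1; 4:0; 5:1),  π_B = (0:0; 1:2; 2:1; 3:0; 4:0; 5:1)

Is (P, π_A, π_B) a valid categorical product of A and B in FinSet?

Answer: NOT A VALID PRODUCT — duplicate pair at indices 3,0

Derivation:
|A|·|B| = 2·3 = 6;  |P| = 6
Check the pairing map k ↦ (π_A(k), π_B(k)):
  0 : (1,0)
  1 : (0,2)
  2 : (0,1)
  3 : (1,0)  ✗ repeats pair of k=0
  4 : (0,0)
  5 : (1,1)
distinct pairs in image: 5 / 6 needed
  → (1,0) hit at k=0 and k=3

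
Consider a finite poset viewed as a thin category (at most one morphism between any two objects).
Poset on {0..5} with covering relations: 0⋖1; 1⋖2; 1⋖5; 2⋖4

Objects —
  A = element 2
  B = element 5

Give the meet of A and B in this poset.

Lower bounds of A=2 and B=5: {0,1}
  0 ⊑ 1
  1 ⊑ 1
glb = 1

Answer: A∧B = 1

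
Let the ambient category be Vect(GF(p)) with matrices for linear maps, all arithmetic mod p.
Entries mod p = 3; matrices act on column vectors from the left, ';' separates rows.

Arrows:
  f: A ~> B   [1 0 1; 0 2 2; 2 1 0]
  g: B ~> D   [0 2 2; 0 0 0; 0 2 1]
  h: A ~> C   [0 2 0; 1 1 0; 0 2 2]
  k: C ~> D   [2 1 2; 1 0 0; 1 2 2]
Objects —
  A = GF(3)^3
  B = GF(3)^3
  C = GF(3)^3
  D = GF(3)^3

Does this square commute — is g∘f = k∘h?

Along f;g (path 1):
  e0=[1,0,0] f~>[1,0,2] g~>[1,0,2]
  e1=[0,1,0] f~>[0,2,1] g~>[0,0,2]
  e2=[0,0,1] f~>[1,2,0] g~>[1,0,1]
  ⟦path⟧₁ = [1 0 1; 0 0 0; 2 2 1]
Along h;k (path 2):
  e0=[1,0,0] h~>[0,1,0] k~>[1,0,2]
  e1=[0,1,0] h~>[2,1,2] k~>[0,2,2]
  e2=[0,0,1] h~>[0,0,2] k~>[1,0,1]
  ⟦path⟧₂ = [1 0 1; 0 2 0; 2 2 1]
Equal? differ; not commutative

Answer: DOES NOT COMMUTE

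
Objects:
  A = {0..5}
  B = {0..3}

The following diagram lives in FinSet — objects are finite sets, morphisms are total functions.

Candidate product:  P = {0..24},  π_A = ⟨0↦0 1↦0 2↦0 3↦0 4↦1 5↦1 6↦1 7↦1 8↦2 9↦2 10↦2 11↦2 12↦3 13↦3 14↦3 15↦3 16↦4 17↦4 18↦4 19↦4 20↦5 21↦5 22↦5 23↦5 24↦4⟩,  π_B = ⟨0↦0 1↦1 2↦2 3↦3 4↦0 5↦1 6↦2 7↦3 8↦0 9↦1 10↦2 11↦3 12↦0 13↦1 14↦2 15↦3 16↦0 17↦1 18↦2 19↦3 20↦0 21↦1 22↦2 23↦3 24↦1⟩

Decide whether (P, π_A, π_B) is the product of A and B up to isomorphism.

|A|·|B| = 6·4 = 24;  |P| = 25
  → cardinalities differ; no bijection possible.

Answer: NOT A VALID PRODUCT — |P|=25 ≠ |A|·|B|=24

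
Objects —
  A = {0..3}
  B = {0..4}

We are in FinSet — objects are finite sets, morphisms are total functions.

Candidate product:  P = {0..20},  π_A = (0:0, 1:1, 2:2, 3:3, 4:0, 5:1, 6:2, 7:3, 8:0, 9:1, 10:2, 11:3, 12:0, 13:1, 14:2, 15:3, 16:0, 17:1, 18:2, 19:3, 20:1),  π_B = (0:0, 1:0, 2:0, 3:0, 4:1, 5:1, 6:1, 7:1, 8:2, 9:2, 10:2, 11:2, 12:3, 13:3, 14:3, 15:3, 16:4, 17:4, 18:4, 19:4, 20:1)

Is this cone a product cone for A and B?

|A|·|B| = 4·5 = 20;  |P| = 21
  → cardinalities differ; no bijection possible.

Answer: NOT A VALID PRODUCT — |P|=21 ≠ |A|·|B|=20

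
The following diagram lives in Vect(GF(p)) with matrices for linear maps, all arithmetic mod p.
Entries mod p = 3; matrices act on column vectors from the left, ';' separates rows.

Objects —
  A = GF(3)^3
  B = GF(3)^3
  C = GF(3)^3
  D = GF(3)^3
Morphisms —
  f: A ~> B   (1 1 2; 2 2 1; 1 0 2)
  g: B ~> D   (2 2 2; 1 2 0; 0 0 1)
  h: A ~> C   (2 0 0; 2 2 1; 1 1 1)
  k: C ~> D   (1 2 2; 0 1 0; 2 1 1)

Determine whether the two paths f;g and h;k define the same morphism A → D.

Along f;g (path 1):
  e0=⟨1,0,0⟩ f~>⟨1,2,1⟩ g~>⟨2,2,1⟩
  e1=⟨0,1,0⟩ f~>⟨1,2,0⟩ g~>⟨0,2,0⟩
  e2=⟨0,0,1⟩ f~>⟨2,1,2⟩ g~>⟨1,1,2⟩
  composite₁ = (2 0 1; 2 2 1; 1 0 2)
Along h;k (path 2):
  e0=⟨1,0,0⟩ h~>⟨2,2,1⟩ k~>⟨2,2,1⟩
  e1=⟨0,1,0⟩ h~>⟨0,2,1⟩ k~>⟨0,2,0⟩
  e2=⟨0,0,1⟩ h~>⟨0,1,1⟩ k~>⟨1,1,2⟩
  composite₂ = (2 0 1; 2 2 1; 1 0 2)
Equal? YES — commutes

Answer: COMMUTES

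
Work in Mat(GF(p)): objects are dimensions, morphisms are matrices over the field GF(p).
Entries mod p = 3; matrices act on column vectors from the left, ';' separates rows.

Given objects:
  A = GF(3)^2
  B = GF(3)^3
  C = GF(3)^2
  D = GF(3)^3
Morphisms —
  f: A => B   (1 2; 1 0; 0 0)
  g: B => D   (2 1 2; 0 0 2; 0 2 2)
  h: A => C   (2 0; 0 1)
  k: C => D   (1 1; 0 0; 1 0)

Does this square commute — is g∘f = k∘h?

1) trace f;g:
  e0=[1,0] f=>[1,1,0] g=>[0,0,2]
  e1=[0,1] f=>[2,0,0] g=>[1,0,0]
  result₁ = (0 1; 0 0; 2 0)
2) trace h;k:
  e0=[1,0] h=>[2,0] k=>[2,0,2]
  e1=[0,1] h=>[0,1] k=>[1,0,0]
  result₂ = (2 1; 0 0; 2 0)
Equal? distinct morphisms ✗

Answer: DOES NOT COMMUTE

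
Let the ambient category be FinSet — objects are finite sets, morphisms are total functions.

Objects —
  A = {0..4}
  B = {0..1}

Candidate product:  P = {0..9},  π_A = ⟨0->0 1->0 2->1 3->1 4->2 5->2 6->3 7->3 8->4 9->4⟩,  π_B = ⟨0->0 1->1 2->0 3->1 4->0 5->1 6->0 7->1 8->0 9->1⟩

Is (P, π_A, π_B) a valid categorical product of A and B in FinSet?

Answer: VALID PRODUCT

Work:
|A|·|B| = 5·2 = 10;  |P| = 10
Check the pairing map k ↦ (π_A(k), π_B(k)):
  0 -> (0,0)
  1 -> (0,1)
  2 -> (1,0)
  3 -> (1,1)
  4 -> (2,0)
  5 -> (2,1)
  6 -> (3,0)
  7 -> (3,1)
  8 -> (4,0)
  9 -> (4,1)
distinct pairs in image: 10 / 10 needed
  → bijection onto A×B; projections well-typed.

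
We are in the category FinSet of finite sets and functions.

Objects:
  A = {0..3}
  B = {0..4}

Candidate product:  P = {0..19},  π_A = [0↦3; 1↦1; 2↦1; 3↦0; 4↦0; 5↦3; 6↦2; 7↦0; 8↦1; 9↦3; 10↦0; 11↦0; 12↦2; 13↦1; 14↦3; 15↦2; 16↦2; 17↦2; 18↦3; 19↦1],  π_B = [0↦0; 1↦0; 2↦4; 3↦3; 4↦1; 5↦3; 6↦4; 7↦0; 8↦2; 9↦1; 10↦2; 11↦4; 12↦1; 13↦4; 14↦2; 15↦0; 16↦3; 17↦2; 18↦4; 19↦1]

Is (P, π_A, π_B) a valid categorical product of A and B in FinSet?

Answer: NOT A VALID PRODUCT — duplicate pair at indices 2,13

Trace:
|A|·|B| = 4·5 = 20;  |P| = 20
Check the pairing map k ↦ (π_A(k), π_B(k)):
  0 ↦ (3,0)
  1 ↦ (1,0)
  2 ↦ (1,4)
  3 ↦ (0,3)
  4 ↦ (0,1)
  5 ↦ (3,3)
  6 ↦ (2,4)
  7 ↦ (0,0)
  8 ↦ (1,2)
  9 ↦ (3,1)
  10 ↦ (0,2)
  11 ↦ (0,4)
  12 ↦ (2,1)
  13 ↦ (1,4)  ✗ repeats pair of k=2
  14 ↦ (3,2)
  15 ↦ (2,0)
  16 ↦ (2,3)
  17 ↦ (2,2)
  18 ↦ (3,4)
  19 ↦ (1,1)
distinct pairs in image: 19 / 20 needed
  → (1,4) hit at k=2 and k=13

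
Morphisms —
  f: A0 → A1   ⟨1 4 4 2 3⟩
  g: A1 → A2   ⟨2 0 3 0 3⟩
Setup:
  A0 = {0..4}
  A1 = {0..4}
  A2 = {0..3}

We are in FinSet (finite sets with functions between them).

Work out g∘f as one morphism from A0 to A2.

  0 f→1 g→0
  1 f→4 g→3
  2 f→4 g→3
  3 f→2 g→3
  4 f→3 g→0
⟦path⟧: ⟨0 3 3 3 0⟩

Answer: ⟨0 3 3 3 0⟩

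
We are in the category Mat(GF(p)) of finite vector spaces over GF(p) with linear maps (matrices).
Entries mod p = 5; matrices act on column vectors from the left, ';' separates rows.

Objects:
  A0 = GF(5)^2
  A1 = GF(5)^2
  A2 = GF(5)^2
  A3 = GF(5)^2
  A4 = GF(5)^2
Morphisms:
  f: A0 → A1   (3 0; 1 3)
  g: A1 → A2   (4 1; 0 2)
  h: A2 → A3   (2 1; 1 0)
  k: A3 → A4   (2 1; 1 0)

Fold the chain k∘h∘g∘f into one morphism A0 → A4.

Answer: (4 2; 3 2)

Derivation:
  e0=[1,0] f→[3,1] g→[3,2] h→[3,3] k→[4,3]
  e1=[0,1] f→[0,3] g→[3,1] h→[2,3] k→[2,2]
result: (4 2; 3 2)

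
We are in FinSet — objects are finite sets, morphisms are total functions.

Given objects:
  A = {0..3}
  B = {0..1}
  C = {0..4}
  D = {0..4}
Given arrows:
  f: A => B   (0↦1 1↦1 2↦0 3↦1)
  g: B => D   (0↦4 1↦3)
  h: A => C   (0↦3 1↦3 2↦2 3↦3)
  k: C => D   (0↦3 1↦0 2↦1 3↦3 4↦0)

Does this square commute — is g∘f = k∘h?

1) trace f;g:
  0 f=>1 g=>3
  1 f=>1 g=>3
  2 f=>0 g=>4
  3 f=>1 g=>3
  composite₁ = (0↦3 1↦3 2↦4 3↦3)
2) trace h;k:
  0 h=>3 k=>3
  1 h=>3 k=>3
  2 h=>2 k=>1
  3 h=>3 k=>3
  composite₂ = (0↦3 1↦3 2↦1 3↦3)
Equal? differ; not commutative

Answer: DOES NOT COMMUTE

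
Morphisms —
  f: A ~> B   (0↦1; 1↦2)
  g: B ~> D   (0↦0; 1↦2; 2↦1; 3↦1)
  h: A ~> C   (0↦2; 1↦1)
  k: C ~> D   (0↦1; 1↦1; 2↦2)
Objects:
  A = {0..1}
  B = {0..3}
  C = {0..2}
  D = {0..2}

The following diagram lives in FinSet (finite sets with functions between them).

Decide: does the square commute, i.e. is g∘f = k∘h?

Path 1 = f;g:
  0 f~>1 g~>2
  1 f~>2 g~>1
  result₁ = (0↦2; 1↦1)
Path 2 = h;k:
  0 h~>2 k~>2
  1 h~>1 k~>1
  result₂ = (0↦2; 1↦1)
Equal? equal; square commutes

Answer: COMMUTES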